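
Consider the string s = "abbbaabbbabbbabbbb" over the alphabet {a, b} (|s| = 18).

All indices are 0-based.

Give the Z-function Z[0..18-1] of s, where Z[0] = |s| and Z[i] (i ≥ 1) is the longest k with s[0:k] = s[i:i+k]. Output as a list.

[18, 0, 0, 0, 1, 5, 0, 0, 0, 5, 0, 0, 0, 4, 0, 0, 0, 0]

Z[0]=18
i=1: outside box; Z[1]=0
i=2: outside box; Z[2]=0
i=3: outside box; Z[3]=0
i=4: outside box; Z[4]=1 scan→box=[4,5)
i=5: outside box; Z[5]=5 scan→box=[5,10)
i=6: min(r-i=4, Z[1]=0)=0; Z[6]=0
i=7: min(r-i=3, Z[2]=0)=0; Z[7]=0
i=8: min(r-i=2, Z[3]=0)=0; Z[8]=0
i=9: min(r-i=1, Z[4]=1)=1; Z[9]=5 scan→box=[9,14)
i=10: min(r-i=4, Z[1]=0)=0; Z[10]=0
i=11: min(r-i=3, Z[2]=0)=0; Z[11]=0
i=12: min(r-i=2, Z[3]=0)=0; Z[12]=0
i=13: min(r-i=1, Z[4]=1)=1; Z[13]=4 scan→box=[13,17)
i=14: min(r-i=3, Z[1]=0)=0; Z[14]=0
i=15: min(r-i=2, Z[2]=0)=0; Z[15]=0
i=16: min(r-i=1, Z[3]=0)=0; Z[16]=0
i=17: outside box; Z[17]=0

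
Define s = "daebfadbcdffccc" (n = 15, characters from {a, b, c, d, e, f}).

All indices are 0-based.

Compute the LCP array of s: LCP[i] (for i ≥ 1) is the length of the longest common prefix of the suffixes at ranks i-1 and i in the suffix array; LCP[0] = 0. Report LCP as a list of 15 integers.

sorted suffixes:
  #0 SA[0]=5  'adbcdffccc'
  #1 SA[1]=1  'aebfadbcdffccc'
  #2 SA[2]=7  'bcdffccc'
  #3 SA[3]=3  'bfadbcdffccc'
  #4 SA[4]=14  'c'
  #5 SA[5]=13  'cc'
  #6 SA[6]=12  'ccc'
  #7 SA[7]=8  'cdffccc'
  #8 SA[8]=0  'daebfadbcdffccc'
  #9 SA[9]=6  'dbcdffccc'
  #10 SA[10]=9  'dffccc'
  #11 SA[11]=2  'ebfadbcdffccc'
  #12 SA[12]=4  'fadbcdffccc'
  #13 SA[13]=11  'fccc'
  #14 SA[14]=10  'ffccc'

SA = [5, 1, 7, 3, 14, 13, 12, 8, 0, 6, 9, 2, 4, 11, 10]
[i] adj suffixes → lcp
  [1] 5/1 → 1 ('a')
  [2] 1/7 → 0 ('')
  [3] 7/3 → 1 ('b')
  [4] 3/14 → 0 ('')
  [5] 14/13 → 1 ('c')
  [6] 13/12 → 2 ('cc')
  [7] 12/8 → 1 ('c')
  [8] 8/0 → 0 ('')
  [9] 0/6 → 1 ('d')
  [10] 6/9 → 1 ('d')
  [11] 9/2 → 0 ('')
  [12] 2/4 → 0 ('')
  [13] 4/11 → 1 ('f')
  [14] 11/10 → 1 ('f')

[0, 1, 0, 1, 0, 1, 2, 1, 0, 1, 1, 0, 0, 1, 1]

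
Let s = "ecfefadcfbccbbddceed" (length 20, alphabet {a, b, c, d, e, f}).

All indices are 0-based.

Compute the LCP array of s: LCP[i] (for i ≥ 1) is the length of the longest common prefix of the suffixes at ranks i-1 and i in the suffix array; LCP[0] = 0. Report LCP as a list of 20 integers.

[0, 0, 1, 1, 0, 1, 1, 1, 2, 0, 1, 2, 1, 0, 1, 1, 1, 0, 1, 1]

rank | idx | suffix
   0 |   5 | adcfbccbbddceed
   1 |  12 | bbddceed
   2 |   9 | bccbbddceed
   3 |  13 | bddceed
   4 |  11 | cbbddceed
   5 |  10 | ccbbddceed
   6 |  16 | ceed
   7 |   7 | cfbccbbddceed
   8 |   1 | cfefadcfbccbbddceed
   9 |  19 | d
  10 |  15 | dceed
  11 |   6 | dcfbccbbddceed
  12 |  14 | ddceed
  13 |   0 | ecfefadcfbccbbddceed
  14 |  18 | ed
  15 |  17 | eed
  16 |   3 | efadcfbccbbddceed
  17 |   4 | fadcfbccbbddceed
  18 |   8 | fbccbbddceed
  19 |   2 | fefadcfbccbbddceed

SA = [5, 12, 9, 13, 11, 10, 16, 7, 1, 19, 15, 6, 14, 0, 18, 17, 3, 4, 8, 2]
[i] adj suffixes → lcp
  [1] 5/12 → 0 ('')
  [2] 12/9 → 1 ('b')
  [3] 9/13 → 1 ('b')
  [4] 13/11 → 0 ('')
  [5] 11/10 → 1 ('c')
  [6] 10/16 → 1 ('c')
  [7] 16/7 → 1 ('c')
  [8] 7/1 → 2 ('cf')
  [9] 1/19 → 0 ('')
  [10] 19/15 → 1 ('d')
  [11] 15/6 → 2 ('dc')
  [12] 6/14 → 1 ('d')
  [13] 14/0 → 0 ('')
  [14] 0/18 → 1 ('e')
  [15] 18/17 → 1 ('e')
  [16] 17/3 → 1 ('e')
  [17] 3/4 → 0 ('')
  [18] 4/8 → 1 ('f')
  [19] 8/2 → 1 ('f')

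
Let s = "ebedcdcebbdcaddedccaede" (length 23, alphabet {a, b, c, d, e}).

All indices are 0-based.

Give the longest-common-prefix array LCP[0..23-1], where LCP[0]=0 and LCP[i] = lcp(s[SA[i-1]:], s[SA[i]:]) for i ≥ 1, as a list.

sorted suffixes:
  #0 SA[0]=12  'addedccaede'
  #1 SA[1]=19  'aede'
  #2 SA[2]=8  'bbdcaddedccaede'
  #3 SA[3]=9  'bdcaddedccaede'
  #4 SA[4]=1  'bedcdcebbdcaddedccaede'
  #5 SA[5]=11  'caddedccaede'
  #6 SA[6]=18  'caede'
  #7 SA[7]=17  'ccaede'
  #8 SA[8]=4  'cdcebbdcaddedccaede'
  #9 SA[9]=6  'cebbdcaddedccaede'
  #10 SA[10]=10  'dcaddedccaede'
  #11 SA[11]=16  'dccaede'
  #12 SA[12]=3  'dcdcebbdcaddedccaede'
  #13 SA[13]=5  'dcebbdcaddedccaede'
  #14 SA[14]=13  'ddedccaede'
  #15 SA[15]=21  'de'
  #16 SA[16]=14  'dedccaede'
  #17 SA[17]=22  'e'
  #18 SA[18]=7  'ebbdcaddedccaede'
  #19 SA[19]=0  'ebedcdcebbdcaddedccaede'
  #20 SA[20]=15  'edccaede'
  #21 SA[21]=2  'edcdcebbdcaddedccaede'
  #22 SA[22]=20  'ede'

SA = [12, 19, 8, 9, 1, 11, 18, 17, 4, 6, 10, 16, 3, 5, 13, 21, 14, 22, 7, 0, 15, 2, 20]
i: (SA[i-1],SA[i]) lcp shared
  1: (12,19) 1 'a'
  2: (19,8) 0 ''
  3: (8,9) 1 'b'
  4: (9,1) 1 'b'
  5: (1,11) 0 ''
  6: (11,18) 2 'ca'
  7: (18,17) 1 'c'
  8: (17,4) 1 'c'
  9: (4,6) 1 'c'
  10: (6,10) 0 ''
  11: (10,16) 2 'dc'
  12: (16,3) 2 'dc'
  13: (3,5) 2 'dc'
  14: (5,13) 1 'd'
  15: (13,21) 1 'd'
  16: (21,14) 2 'de'
  17: (14,22) 0 ''
  18: (22,7) 1 'e'
  19: (7,0) 2 'eb'
  20: (0,15) 1 'e'
  21: (15,2) 3 'edc'
  22: (2,20) 2 'ed'

[0, 1, 0, 1, 1, 0, 2, 1, 1, 1, 0, 2, 2, 2, 1, 1, 2, 0, 1, 2, 1, 3, 2]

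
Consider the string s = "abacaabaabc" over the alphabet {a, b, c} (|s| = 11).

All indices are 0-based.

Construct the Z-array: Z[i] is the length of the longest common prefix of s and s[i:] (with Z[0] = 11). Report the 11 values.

[11, 0, 1, 0, 1, 3, 0, 1, 2, 0, 0]

Z[0]=11
i=1: outside box; Z[1]=0
i=2: outside box; Z[2]=1 grow→box=[2,3)
i=3: outside box; Z[3]=0
i=4: outside box; Z[4]=1 grow→box=[4,5)
i=5: outside box; Z[5]=3 grow→box=[5,8)
i=6: min(r-i=2, Z[1]=0)=0; Z[6]=0
i=7: min(r-i=1, Z[2]=1)=1; Z[7]=1
i=8: outside box; Z[8]=2 grow→box=[8,10)
i=9: min(r-i=1, Z[1]=0)=0; Z[9]=0
i=10: outside box; Z[10]=0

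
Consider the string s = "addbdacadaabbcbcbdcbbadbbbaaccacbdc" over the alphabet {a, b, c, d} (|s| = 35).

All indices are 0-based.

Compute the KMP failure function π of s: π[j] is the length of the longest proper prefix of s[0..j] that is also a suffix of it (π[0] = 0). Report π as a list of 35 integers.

π[0] = 0
j=1 s[j]='d': π[1]=0 (border '')
j=2 s[j]='d': π[2]=0 (border '')
j=3 s[j]='b': π[3]=0 (border '')
j=4 s[j]='d': π[4]=0 (border '')
j=5 s[j]='a': π[5]=1 (border 'a')
j=6 s[j]='c': k: 1→0; π[6]=0 (border '')
j=7 s[j]='a': π[7]=1 (border 'a')
j=8 s[j]='d': π[8]=2 (border 'ad')
j=9 s[j]='a': k: 2→0; π[9]=1 (border 'a')
j=10 s[j]='a': k: 1→0; π[10]=1 (border 'a')
j=11 s[j]='b': k: 1→0; π[11]=0 (border '')
j=12 s[j]='b': π[12]=0 (border '')
j=13 s[j]='c': π[13]=0 (border '')
j=14 s[j]='b': π[14]=0 (border '')
j=15 s[j]='c': π[15]=0 (border '')
j=16 s[j]='b': π[16]=0 (border '')
j=17 s[j]='d': π[17]=0 (border '')
j=18 s[j]='c': π[18]=0 (border '')
j=19 s[j]='b': π[19]=0 (border '')
j=20 s[j]='b': π[20]=0 (border '')
j=21 s[j]='a': π[21]=1 (border 'a')
j=22 s[j]='d': π[22]=2 (border 'ad')
j=23 s[j]='b': k: 2→0; π[23]=0 (border '')
j=24 s[j]='b': π[24]=0 (border '')
j=25 s[j]='b': π[25]=0 (border '')
j=26 s[j]='a': π[26]=1 (border 'a')
j=27 s[j]='a': k: 1→0; π[27]=1 (border 'a')
j=28 s[j]='c': k: 1→0; π[28]=0 (border '')
j=29 s[j]='c': π[29]=0 (border '')
j=30 s[j]='a': π[30]=1 (border 'a')
j=31 s[j]='c': k: 1→0; π[31]=0 (border '')
j=32 s[j]='b': π[32]=0 (border '')
j=33 s[j]='d': π[33]=0 (border '')
j=34 s[j]='c': π[34]=0 (border '')

[0, 0, 0, 0, 0, 1, 0, 1, 2, 1, 1, 0, 0, 0, 0, 0, 0, 0, 0, 0, 0, 1, 2, 0, 0, 0, 1, 1, 0, 0, 1, 0, 0, 0, 0]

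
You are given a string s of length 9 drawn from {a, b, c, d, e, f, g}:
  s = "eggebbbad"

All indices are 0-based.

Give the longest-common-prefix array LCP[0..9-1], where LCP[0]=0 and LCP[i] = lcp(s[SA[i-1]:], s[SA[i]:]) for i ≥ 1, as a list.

rank | idx | suffix
   0 |   7 | ad
   1 |   6 | bad
   2 |   5 | bbad
   3 |   4 | bbbad
   4 |   8 | d
   5 |   3 | ebbbad
   6 |   0 | eggebbbad
   7 |   2 | gebbbad
   8 |   1 | ggebbbad

SA = [7, 6, 5, 4, 8, 3, 0, 2, 1]
[i] adj suffixes → lcp
  [1] 7/6 → 0 ('')
  [2] 6/5 → 1 ('b')
  [3] 5/4 → 2 ('bb')
  [4] 4/8 → 0 ('')
  [5] 8/3 → 0 ('')
  [6] 3/0 → 1 ('e')
  [7] 0/2 → 0 ('')
  [8] 2/1 → 1 ('g')

[0, 0, 1, 2, 0, 0, 1, 0, 1]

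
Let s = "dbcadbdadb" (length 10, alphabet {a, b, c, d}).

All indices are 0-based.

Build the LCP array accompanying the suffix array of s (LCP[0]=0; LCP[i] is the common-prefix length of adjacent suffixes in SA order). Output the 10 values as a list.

[0, 3, 0, 1, 1, 0, 0, 1, 2, 2]

sorted suffixes:
  #0 SA[0]=7  'adb'
  #1 SA[1]=3  'adbdadb'
  #2 SA[2]=9  'b'
  #3 SA[3]=1  'bcadbdadb'
  #4 SA[4]=5  'bdadb'
  #5 SA[5]=2  'cadbdadb'
  #6 SA[6]=6  'dadb'
  #7 SA[7]=8  'db'
  #8 SA[8]=0  'dbcadbdadb'
  #9 SA[9]=4  'dbdadb'

SA = [7, 3, 9, 1, 5, 2, 6, 8, 0, 4]
i: (SA[i-1],SA[i]) lcp shared
  1: (7,3) 3 'adb'
  2: (3,9) 0 ''
  3: (9,1) 1 'b'
  4: (1,5) 1 'b'
  5: (5,2) 0 ''
  6: (2,6) 0 ''
  7: (6,8) 1 'd'
  8: (8,0) 2 'db'
  9: (0,4) 2 'db'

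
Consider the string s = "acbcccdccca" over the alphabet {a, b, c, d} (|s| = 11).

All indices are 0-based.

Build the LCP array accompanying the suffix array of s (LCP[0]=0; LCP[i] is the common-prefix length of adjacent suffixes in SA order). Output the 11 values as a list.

sorted suffixes:
  #0 SA[0]=10  'a'
  #1 SA[1]=0  'acbcccdccca'
  #2 SA[2]=2  'bcccdccca'
  #3 SA[3]=9  'ca'
  #4 SA[4]=1  'cbcccdccca'
  #5 SA[5]=8  'cca'
  #6 SA[6]=7  'ccca'
  #7 SA[7]=3  'cccdccca'
  #8 SA[8]=4  'ccdccca'
  #9 SA[9]=5  'cdccca'
  #10 SA[10]=6  'dccca'

SA = [10, 0, 2, 9, 1, 8, 7, 3, 4, 5, 6]
[i] adj suffixes → lcp
  [1] 10/0 → 1 ('a')
  [2] 0/2 → 0 ('')
  [3] 2/9 → 0 ('')
  [4] 9/1 → 1 ('c')
  [5] 1/8 → 1 ('c')
  [6] 8/7 → 2 ('cc')
  [7] 7/3 → 3 ('ccc')
  [8] 3/4 → 2 ('cc')
  [9] 4/5 → 1 ('c')
  [10] 5/6 → 0 ('')

[0, 1, 0, 0, 1, 1, 2, 3, 2, 1, 0]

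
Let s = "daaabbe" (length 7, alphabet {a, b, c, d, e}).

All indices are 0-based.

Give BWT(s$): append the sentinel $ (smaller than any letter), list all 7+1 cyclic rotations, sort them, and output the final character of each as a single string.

edaaab$b

rank  rotation  last
    0  $daaabbe  e
    1  aaabbe$d  d
    2  aabbe$da  a
    3  abbe$daa  a
    4  bbe$daaa  a
    5  be$daaab  b
    6  daaabbe$  $
    7  e$daaabb  b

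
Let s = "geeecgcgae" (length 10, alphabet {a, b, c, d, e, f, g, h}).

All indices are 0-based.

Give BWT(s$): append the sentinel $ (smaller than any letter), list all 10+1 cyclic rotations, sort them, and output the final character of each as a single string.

eggeaeegcc$

rank  rotation     last
    0  $geeecgcgae  e
    1  ae$geeecgcg  g
    2  cgae$geeecg  g
    3  cgcgae$geee  e
    4  e$geeecgcga  a
    5  ecgcgae$gee  e
    6  eecgcgae$ge  e
    7  eeecgcgae$g  g
    8  gae$geeecgc  c
    9  gcgae$geeec  c
   10  geeecgcgae$  $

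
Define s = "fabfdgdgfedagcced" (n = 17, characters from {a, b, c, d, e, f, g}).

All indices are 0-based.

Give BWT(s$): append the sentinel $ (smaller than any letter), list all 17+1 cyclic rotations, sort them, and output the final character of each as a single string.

dfdagceefgcf$bgadd

rank  rotation            last
    0  $fabfdgdgfedagcced  d
    1  abfdgdgfedagcced$f  f
    2  agcced$fabfdgdgfed  d
    3  bfdgdgfedagcced$fa  a
    4  cced$fabfdgdgfedag  g
    5  ced$fabfdgdgfedagc  c
    6  d$fabfdgdgfedagcce  e
    7  dagcced$fabfdgdgfe  e
    8  dgdgfedagcced$fabf  f
    9  dgfedagcced$fabfdg  g
   10  ed$fabfdgdgfedagcc  c
   11  edagcced$fabfdgdgf  f
   12  fabfdgdgfedagcced$  $
   13  fdgdgfedagcced$fab  b
   14  fedagcced$fabfdgdg  g
   15  gcced$fabfdgdgfeda  a
   16  gdgfedagcced$fabfd  d
   17  gfedagcced$fabfdgd  d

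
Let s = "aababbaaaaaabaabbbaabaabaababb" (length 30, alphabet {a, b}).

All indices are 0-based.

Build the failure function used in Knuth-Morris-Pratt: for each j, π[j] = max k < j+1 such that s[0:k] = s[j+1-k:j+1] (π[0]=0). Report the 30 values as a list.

π[0] = 0
j=1 s[j]='a': π[1]=1 (border 'a')
j=2 s[j]='b': k: 1→0; π[2]=0 (border '')
j=3 s[j]='a': π[3]=1 (border 'a')
j=4 s[j]='b': k: 1→0; π[4]=0 (border '')
j=5 s[j]='b': π[5]=0 (border '')
j=6 s[j]='a': π[6]=1 (border 'a')
j=7 s[j]='a': π[7]=2 (border 'aa')
j=8 s[j]='a': k: 2→1; π[8]=2 (border 'aa')
j=9 s[j]='a': k: 2→1; π[9]=2 (border 'aa')
j=10 s[j]='a': k: 2→1; π[10]=2 (border 'aa')
j=11 s[j]='a': k: 2→1; π[11]=2 (border 'aa')
j=12 s[j]='b': π[12]=3 (border 'aab')
j=13 s[j]='a': π[13]=4 (border 'aaba')
j=14 s[j]='a': k: 4→1; π[14]=2 (border 'aa')
j=15 s[j]='b': π[15]=3 (border 'aab')
j=16 s[j]='b': k: 3→0; π[16]=0 (border '')
j=17 s[j]='b': π[17]=0 (border '')
j=18 s[j]='a': π[18]=1 (border 'a')
j=19 s[j]='a': π[19]=2 (border 'aa')
j=20 s[j]='b': π[20]=3 (border 'aab')
j=21 s[j]='a': π[21]=4 (border 'aaba')
j=22 s[j]='a': k: 4→1; π[22]=2 (border 'aa')
j=23 s[j]='b': π[23]=3 (border 'aab')
j=24 s[j]='a': π[24]=4 (border 'aaba')
j=25 s[j]='a': k: 4→1; π[25]=2 (border 'aa')
j=26 s[j]='b': π[26]=3 (border 'aab')
j=27 s[j]='a': π[27]=4 (border 'aaba')
j=28 s[j]='b': π[28]=5 (border 'aabab')
j=29 s[j]='b': π[29]=6 (border 'aababb')

[0, 1, 0, 1, 0, 0, 1, 2, 2, 2, 2, 2, 3, 4, 2, 3, 0, 0, 1, 2, 3, 4, 2, 3, 4, 2, 3, 4, 5, 6]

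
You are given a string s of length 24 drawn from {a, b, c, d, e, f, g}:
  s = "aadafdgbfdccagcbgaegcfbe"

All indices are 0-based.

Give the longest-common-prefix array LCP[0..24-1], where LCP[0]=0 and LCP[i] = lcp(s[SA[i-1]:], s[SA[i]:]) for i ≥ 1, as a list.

[0, 1, 1, 1, 1, 0, 1, 1, 0, 1, 1, 1, 0, 1, 1, 0, 1, 0, 1, 2, 0, 1, 1, 2]

rank | idx | suffix
   0 |   0 | aadafdgbfdccagcbgaegcfbe
   1 |   1 | adafdgbfdccagcbgaegcfbe
   2 |  17 | aegcfbe
   3 |   3 | afdgbfdccagcbgaegcfbe
   4 |  12 | agcbgaegcfbe
   5 |  22 | be
   6 |   7 | bfdccagcbgaegcfbe
   7 |  15 | bgaegcfbe
   8 |  11 | cagcbgaegcfbe
   9 |  14 | cbgaegcfbe
  10 |  10 | ccagcbgaegcfbe
  11 |  20 | cfbe
  12 |   2 | dafdgbfdccagcbgaegcfbe
  13 |   9 | dccagcbgaegcfbe
  14 |   5 | dgbfdccagcbgaegcfbe
  15 |  23 | e
  16 |  18 | egcfbe
  17 |  21 | fbe
  18 |   8 | fdccagcbgaegcfbe
  19 |   4 | fdgbfdccagcbgaegcfbe
  20 |  16 | gaegcfbe
  21 |   6 | gbfdccagcbgaegcfbe
  22 |  13 | gcbgaegcfbe
  23 |  19 | gcfbe

SA = [0, 1, 17, 3, 12, 22, 7, 15, 11, 14, 10, 20, 2, 9, 5, 23, 18, 21, 8, 4, 16, 6, 13, 19]
[i] adj suffixes → lcp
  [1] 0/1 → 1 ('a')
  [2] 1/17 → 1 ('a')
  [3] 17/3 → 1 ('a')
  [4] 3/12 → 1 ('a')
  [5] 12/22 → 0 ('')
  [6] 22/7 → 1 ('b')
  [7] 7/15 → 1 ('b')
  [8] 15/11 → 0 ('')
  [9] 11/14 → 1 ('c')
  [10] 14/10 → 1 ('c')
  [11] 10/20 → 1 ('c')
  [12] 20/2 → 0 ('')
  [13] 2/9 → 1 ('d')
  [14] 9/5 → 1 ('d')
  [15] 5/23 → 0 ('')
  [16] 23/18 → 1 ('e')
  [17] 18/21 → 0 ('')
  [18] 21/8 → 1 ('f')
  [19] 8/4 → 2 ('fd')
  [20] 4/16 → 0 ('')
  [21] 16/6 → 1 ('g')
  [22] 6/13 → 1 ('g')
  [23] 13/19 → 2 ('gc')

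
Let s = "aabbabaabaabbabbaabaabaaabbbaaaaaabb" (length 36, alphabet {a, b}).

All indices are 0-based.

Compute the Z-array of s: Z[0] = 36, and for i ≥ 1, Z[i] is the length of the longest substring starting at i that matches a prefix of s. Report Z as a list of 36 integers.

[36, 1, 0, 0, 1, 0, 3, 1, 0, 6, 1, 0, 0, 1, 0, 0, 3, 1, 0, 3, 1, 0, 2, 4, 1, 0, 0, 0, 2, 2, 2, 2, 4, 1, 0, 0]

Z[0]=36
i=1: fresh scan; Z[1]=1 grow→box=[1,2)
i=2: fresh scan; Z[2]=0
i=3: fresh scan; Z[3]=0
i=4: fresh scan; Z[4]=1 grow→box=[4,5)
i=5: fresh scan; Z[5]=0
i=6: fresh scan; Z[6]=3 grow→box=[6,9)
i=7: min(r-i=2, Z[1]=1)=1; Z[7]=1
i=8: min(r-i=1, Z[2]=0)=0; Z[8]=0
i=9: fresh scan; Z[9]=6 grow→box=[9,15)
i=10: min(r-i=5, Z[1]=1)=1; Z[10]=1
i=11: min(r-i=4, Z[2]=0)=0; Z[11]=0
i=12: min(r-i=3, Z[3]=0)=0; Z[12]=0
i=13: min(r-i=2, Z[4]=1)=1; Z[13]=1
i=14: min(r-i=1, Z[5]=0)=0; Z[14]=0
i=15: fresh scan; Z[15]=0
i=16: fresh scan; Z[16]=3 grow→box=[16,19)
i=17: min(r-i=2, Z[1]=1)=1; Z[17]=1
i=18: min(r-i=1, Z[2]=0)=0; Z[18]=0
i=19: fresh scan; Z[19]=3 grow→box=[19,22)
i=20: min(r-i=2, Z[1]=1)=1; Z[20]=1
i=21: min(r-i=1, Z[2]=0)=0; Z[21]=0
i=22: fresh scan; Z[22]=2 grow→box=[22,24)
i=23: min(r-i=1, Z[1]=1)=1; Z[23]=4 grow→box=[23,27)
i=24: min(r-i=3, Z[1]=1)=1; Z[24]=1
i=25: min(r-i=2, Z[2]=0)=0; Z[25]=0
i=26: min(r-i=1, Z[3]=0)=0; Z[26]=0
i=27: fresh scan; Z[27]=0
i=28: fresh scan; Z[28]=2 grow→box=[28,30)
i=29: min(r-i=1, Z[1]=1)=1; Z[29]=2 grow→box=[29,31)
i=30: min(r-i=1, Z[1]=1)=1; Z[30]=2 grow→box=[30,32)
i=31: min(r-i=1, Z[1]=1)=1; Z[31]=2 grow→box=[31,33)
i=32: min(r-i=1, Z[1]=1)=1; Z[32]=4 grow→box=[32,36)
i=33: min(r-i=3, Z[1]=1)=1; Z[33]=1
i=34: min(r-i=2, Z[2]=0)=0; Z[34]=0
i=35: min(r-i=1, Z[3]=0)=0; Z[35]=0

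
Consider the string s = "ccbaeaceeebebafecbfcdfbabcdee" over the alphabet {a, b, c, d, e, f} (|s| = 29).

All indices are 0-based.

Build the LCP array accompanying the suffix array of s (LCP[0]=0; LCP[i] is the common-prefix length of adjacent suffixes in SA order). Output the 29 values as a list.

[0, 1, 1, 1, 0, 2, 2, 1, 1, 1, 0, 2, 1, 1, 2, 1, 0, 1, 0, 1, 1, 2, 1, 1, 2, 2, 0, 1, 1]

rank→(start, suffix):
  0 → (23, 'abcdee')
  1 → (5, 'aceeebebafecbfcdfbabcdee')
  2 → (3, 'aeaceeebebafecbfcdfbabcdee')
  3 → (13, 'afecbfcdfbabcdee')
  4 → (22, 'babcdee')
  5 → (2, 'baeaceeebebafecbfcdfbabcdee')
  6 → (12, 'bafecbfcdfbabcdee')
  7 → (24, 'bcdee')
  8 → (10, 'bebafecbfcdfbabcdee')
  9 → (17, 'bfcdfbabcdee')
  10 → (1, 'cbaeaceeebebafecbfcdfbabcdee')
  11 → (16, 'cbfcdfbabcdee')
  12 → (0, 'ccbaeaceeebebafecbfcdfbabcdee')
  13 → (25, 'cdee')
  14 → (19, 'cdfbabcdee')
  15 → (6, 'ceeebebafecbfcdfbabcdee')
  16 → (26, 'dee')
  17 → (20, 'dfbabcdee')
  18 → (28, 'e')
  19 → (4, 'eaceeebebafecbfcdfbabcdee')
  20 → (11, 'ebafecbfcdfbabcdee')
  21 → (9, 'ebebafecbfcdfbabcdee')
  22 → (15, 'ecbfcdfbabcdee')
  23 → (27, 'ee')
  24 → (8, 'eebebafecbfcdfbabcdee')
  25 → (7, 'eeebebafecbfcdfbabcdee')
  26 → (21, 'fbabcdee')
  27 → (18, 'fcdfbabcdee')
  28 → (14, 'fecbfcdfbabcdee')

SA = [23, 5, 3, 13, 22, 2, 12, 24, 10, 17, 1, 16, 0, 25, 19, 6, 26, 20, 28, 4, 11, 9, 15, 27, 8, 7, 21, 18, 14]
rank  pair      lcp
   1  s[23:],s[5:]  1  'a'
   2  s[5:],s[3:]  1  'a'
   3  s[3:],s[13:]  1  'a'
   4  s[13:],s[22:]  0  ''
   5  s[22:],s[2:]  2  'ba'
   6  s[2:],s[12:]  2  'ba'
   7  s[12:],s[24:]  1  'b'
   8  s[24:],s[10:]  1  'b'
   9  s[10:],s[17:]  1  'b'
  10  s[17:],s[1:]  0  ''
  11  s[1:],s[16:]  2  'cb'
  12  s[16:],s[0:]  1  'c'
  13  s[0:],s[25:]  1  'c'
  14  s[25:],s[19:]  2  'cd'
  15  s[19:],s[6:]  1  'c'
  16  s[6:],s[26:]  0  ''
  17  s[26:],s[20:]  1  'd'
  18  s[20:],s[28:]  0  ''
  19  s[28:],s[4:]  1  'e'
  20  s[4:],s[11:]  1  'e'
  21  s[11:],s[9:]  2  'eb'
  22  s[9:],s[15:]  1  'e'
  23  s[15:],s[27:]  1  'e'
  24  s[27:],s[8:]  2  'ee'
  25  s[8:],s[7:]  2  'ee'
  26  s[7:],s[21:]  0  ''
  27  s[21:],s[18:]  1  'f'
  28  s[18:],s[14:]  1  'f'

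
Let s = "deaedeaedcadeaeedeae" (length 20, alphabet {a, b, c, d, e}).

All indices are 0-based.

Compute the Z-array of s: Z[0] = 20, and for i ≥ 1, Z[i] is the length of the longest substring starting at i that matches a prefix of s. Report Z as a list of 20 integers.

Z[0]=20
i=1: outside box; Z[1]=0
i=2: outside box; Z[2]=0
i=3: outside box; Z[3]=0
i=4: outside box; Z[4]=5 grow→box=[4,9)
i=5: min(r-i=4, Z[1]=0)=0; Z[5]=0
i=6: min(r-i=3, Z[2]=0)=0; Z[6]=0
i=7: min(r-i=2, Z[3]=0)=0; Z[7]=0
i=8: min(r-i=1, Z[4]=5)=1; Z[8]=1
i=9: outside box; Z[9]=0
i=10: outside box; Z[10]=0
i=11: outside box; Z[11]=4 grow→box=[11,15)
i=12: min(r-i=3, Z[1]=0)=0; Z[12]=0
i=13: min(r-i=2, Z[2]=0)=0; Z[13]=0
i=14: min(r-i=1, Z[3]=0)=0; Z[14]=0
i=15: outside box; Z[15]=0
i=16: outside box; Z[16]=4 grow→box=[16,20)
i=17: min(r-i=3, Z[1]=0)=0; Z[17]=0
i=18: min(r-i=2, Z[2]=0)=0; Z[18]=0
i=19: min(r-i=1, Z[3]=0)=0; Z[19]=0

[20, 0, 0, 0, 5, 0, 0, 0, 1, 0, 0, 4, 0, 0, 0, 0, 4, 0, 0, 0]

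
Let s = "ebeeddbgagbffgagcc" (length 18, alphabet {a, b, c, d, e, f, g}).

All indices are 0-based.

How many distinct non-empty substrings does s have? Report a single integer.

rank | idx | suffix
   0 |   8 | agbffgagcc
   1 |  14 | agcc
   2 |   1 | beeddbgagbffgagcc
   3 |  10 | bffgagcc
   4 |   6 | bgagbffgagcc
   5 |  17 | c
   6 |  16 | cc
   7 |   5 | dbgagbffgagcc
   8 |   4 | ddbgagbffgagcc
   9 |   0 | ebeeddbgagbffgagcc
  10 |   3 | eddbgagbffgagcc
  11 |   2 | eeddbgagbffgagcc
  12 |  11 | ffgagcc
  13 |  12 | fgagcc
  14 |   7 | gagbffgagcc
  15 |  13 | gagcc
  16 |   9 | gbffgagcc
  17 |  15 | gcc

SA = [8, 14, 1, 10, 6, 17, 16, 5, 4, 0, 3, 2, 11, 12, 7, 13, 9, 15]
rank  pair      lcp
   1  s[8:],s[14:]  2  'ag'
   2  s[14:],s[1:]  0  ''
   3  s[1:],s[10:]  1  'b'
   4  s[10:],s[6:]  1  'b'
   5  s[6:],s[17:]  0  ''
   6  s[17:],s[16:]  1  'c'
   7  s[16:],s[5:]  0  ''
   8  s[5:],s[4:]  1  'd'
   9  s[4:],s[0:]  0  ''
  10  s[0:],s[3:]  1  'e'
  11  s[3:],s[2:]  1  'e'
  12  s[2:],s[11:]  0  ''
  13  s[11:],s[12:]  1  'f'
  14  s[12:],s[7:]  0  ''
  15  s[7:],s[13:]  3  'gag'
  16  s[13:],s[9:]  1  'g'
  17  s[9:],s[15:]  1  'g'

n(n+1)/2 = 18·19/2 = 171
Σ LCP = 0 + 2 + 0 + 1 + 1 + 0 + 1 + 0 + 1 + 0 + 1 + 1 + 0 + 1 + 0 + 3 + 1 + 1 = 14
distinct = 171 − 14 = 157

157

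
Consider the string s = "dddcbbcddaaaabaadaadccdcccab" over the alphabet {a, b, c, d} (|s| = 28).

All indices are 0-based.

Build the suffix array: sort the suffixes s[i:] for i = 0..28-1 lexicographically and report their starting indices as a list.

[9, 10, 11, 14, 17, 26, 12, 15, 18, 27, 13, 4, 5, 25, 3, 24, 23, 20, 21, 6, 8, 16, 2, 22, 19, 7, 1, 0]

sorted suffixes:
  #0 SA[0]=9  'aaaabaadaadccdcccab'
  #1 SA[1]=10  'aaabaadaadccdcccab'
  #2 SA[2]=11  'aabaadaadccdcccab'
  #3 SA[3]=14  'aadaadccdcccab'
  #4 SA[4]=17  'aadccdcccab'
  #5 SA[5]=26  'ab'
  #6 SA[6]=12  'abaadaadccdcccab'
  #7 SA[7]=15  'adaadccdcccab'
  #8 SA[8]=18  'adccdcccab'
  #9 SA[9]=27  'b'
  #10 SA[10]=13  'baadaadccdcccab'
  #11 SA[11]=4  'bbcddaaaabaadaadccdcccab'
  #12 SA[12]=5  'bcddaaaabaadaadccdcccab'
  #13 SA[13]=25  'cab'
  #14 SA[14]=3  'cbbcddaaaabaadaadccdcccab'
  #15 SA[15]=24  'ccab'
  #16 SA[16]=23  'cccab'
  #17 SA[17]=20  'ccdcccab'
  #18 SA[18]=21  'cdcccab'
  #19 SA[19]=6  'cddaaaabaadaadccdcccab'
  #20 SA[20]=8  'daaaabaadaadccdcccab'
  #21 SA[21]=16  'daadccdcccab'
  #22 SA[22]=2  'dcbbcddaaaabaadaadccdcccab'
  #23 SA[23]=22  'dcccab'
  #24 SA[24]=19  'dccdcccab'
  #25 SA[25]=7  'ddaaaabaadaadccdcccab'
  #26 SA[26]=1  'ddcbbcddaaaabaadaadccdcccab'
  #27 SA[27]=0  'dddcbbcddaaaabaadaadccdcccab'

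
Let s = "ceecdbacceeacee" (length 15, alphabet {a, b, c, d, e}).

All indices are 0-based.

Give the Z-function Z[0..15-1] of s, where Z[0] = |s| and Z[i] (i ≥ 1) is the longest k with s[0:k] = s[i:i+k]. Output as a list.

[15, 0, 0, 1, 0, 0, 0, 1, 3, 0, 0, 0, 3, 0, 0]

Z[0]=15
i=1: i≥r, start 0; Z[1]=0
i=2: i≥r, start 0; Z[2]=0
i=3: i≥r, start 0; Z[3]=1 grow→box=[3,4)
i=4: i≥r, start 0; Z[4]=0
i=5: i≥r, start 0; Z[5]=0
i=6: i≥r, start 0; Z[6]=0
i=7: i≥r, start 0; Z[7]=1 grow→box=[7,8)
i=8: i≥r, start 0; Z[8]=3 grow→box=[8,11)
i=9: min(r-i=2, Z[1]=0)=0; Z[9]=0
i=10: min(r-i=1, Z[2]=0)=0; Z[10]=0
i=11: i≥r, start 0; Z[11]=0
i=12: i≥r, start 0; Z[12]=3 grow→box=[12,15)
i=13: min(r-i=2, Z[1]=0)=0; Z[13]=0
i=14: min(r-i=1, Z[2]=0)=0; Z[14]=0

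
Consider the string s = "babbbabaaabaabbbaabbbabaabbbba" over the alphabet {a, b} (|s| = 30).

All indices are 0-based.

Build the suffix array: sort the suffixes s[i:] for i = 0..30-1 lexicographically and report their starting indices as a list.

[29, 7, 8, 11, 16, 23, 5, 9, 21, 12, 1, 17, 24, 28, 6, 10, 15, 22, 4, 20, 0, 27, 14, 3, 19, 26, 13, 2, 18, 25]

rank | idx | suffix
   0 |  29 | a
   1 |   7 | aaabaabbbaabbbabaabbbba
   2 |   8 | aabaabbbaabbbabaabbbba
   3 |  11 | aabbbaabbbabaabbbba
   4 |  16 | aabbbabaabbbba
   5 |  23 | aabbbba
   6 |   5 | abaaabaabbbaabbbabaabbbba
   7 |   9 | abaabbbaabbbabaabbbba
   8 |  21 | abaabbbba
   9 |  12 | abbbaabbbabaabbbba
  10 |   1 | abbbabaaabaabbbaabbbabaabbbba
  11 |  17 | abbbabaabbbba
  12 |  24 | abbbba
  13 |  28 | ba
  14 |   6 | baaabaabbbaabbbabaabbbba
  15 |  10 | baabbbaabbbabaabbbba
  16 |  15 | baabbbabaabbbba
  17 |  22 | baabbbba
  18 |   4 | babaaabaabbbaabbbabaabbbba
  19 |  20 | babaabbbba
  20 |   0 | babbbabaaabaabbbaabbbabaabbbba
  21 |  27 | bba
  22 |  14 | bbaabbbabaabbbba
  23 |   3 | bbabaaabaabbbaabbbabaabbbba
  24 |  19 | bbabaabbbba
  25 |  26 | bbba
  26 |  13 | bbbaabbbabaabbbba
  27 |   2 | bbbabaaabaabbbaabbbabaabbbba
  28 |  18 | bbbabaabbbba
  29 |  25 | bbbba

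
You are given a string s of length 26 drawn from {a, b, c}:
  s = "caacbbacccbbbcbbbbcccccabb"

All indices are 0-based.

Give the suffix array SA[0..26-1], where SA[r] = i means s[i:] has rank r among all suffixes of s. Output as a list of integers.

sorted suffixes:
  #0 SA[0]=1  'aacbbacccbbbcbbbbcccccabb'
  #1 SA[1]=23  'abb'
  #2 SA[2]=2  'acbbacccbbbcbbbbcccccabb'
  #3 SA[3]=6  'acccbbbcbbbbcccccabb'
  #4 SA[4]=25  'b'
  #5 SA[5]=5  'bacccbbbcbbbbcccccabb'
  #6 SA[6]=24  'bb'
  #7 SA[7]=4  'bbacccbbbcbbbbcccccabb'
  #8 SA[8]=14  'bbbbcccccabb'
  #9 SA[9]=10  'bbbcbbbbcccccabb'
  #10 SA[10]=15  'bbbcccccabb'
  #11 SA[11]=11  'bbcbbbbcccccabb'
  #12 SA[12]=16  'bbcccccabb'
  #13 SA[13]=12  'bcbbbbcccccabb'
  #14 SA[14]=17  'bcccccabb'
  #15 SA[15]=0  'caacbbacccbbbcbbbbcccccabb'
  #16 SA[16]=22  'cabb'
  #17 SA[17]=3  'cbbacccbbbcbbbbcccccabb'
  #18 SA[18]=13  'cbbbbcccccabb'
  #19 SA[19]=9  'cbbbcbbbbcccccabb'
  #20 SA[20]=21  'ccabb'
  #21 SA[21]=8  'ccbbbcbbbbcccccabb'
  #22 SA[22]=20  'cccabb'
  #23 SA[23]=7  'cccbbbcbbbbcccccabb'
  #24 SA[24]=19  'ccccabb'
  #25 SA[25]=18  'cccccabb'

[1, 23, 2, 6, 25, 5, 24, 4, 14, 10, 15, 11, 16, 12, 17, 0, 22, 3, 13, 9, 21, 8, 20, 7, 19, 18]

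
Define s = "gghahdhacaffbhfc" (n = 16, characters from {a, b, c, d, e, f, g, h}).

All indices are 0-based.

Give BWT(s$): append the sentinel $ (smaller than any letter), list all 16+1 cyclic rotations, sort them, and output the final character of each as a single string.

rank  rotation           last
    0  $gghahdhacaffbhfc  c
    1  acaffbhfc$gghahdh  h
    2  affbhfc$gghahdhac  c
    3  ahdhacaffbhfc$ggh  h
    4  bhfc$gghahdhacaff  f
    5  c$gghahdhacaffbhf  f
    6  caffbhfc$gghahdha  a
    7  dhacaffbhfc$gghah  h
    8  fbhfc$gghahdhacaf  f
    9  fc$gghahdhacaffbh  h
   10  ffbhfc$gghahdhaca  a
   11  gghahdhacaffbhfc$  $
   12  ghahdhacaffbhfc$g  g
   13  hacaffbhfc$gghahd  d
   14  hahdhacaffbhfc$gg  g
   15  hdhacaffbhfc$ggha  a
   16  hfc$gghahdhacaffb  b

chchffahfha$gdgab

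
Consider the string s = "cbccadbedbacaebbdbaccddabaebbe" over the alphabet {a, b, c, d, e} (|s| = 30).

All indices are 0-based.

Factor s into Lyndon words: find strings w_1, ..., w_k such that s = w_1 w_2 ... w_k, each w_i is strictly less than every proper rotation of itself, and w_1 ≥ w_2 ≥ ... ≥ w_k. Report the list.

["c", "bcc", "adbedb", "acaebbdbaccdd", "abaebbe"]

emit factor 1: 'c' (i=0, period=1)
emit factor 2: 'bcc' (i=1, period=3)
emit factor 3: 'adbedb' (i=4, period=6)
emit factor 4: 'acaebbdbaccdd' (i=10, period=13)
emit factor 5: 'abaebbe' (i=23, period=7)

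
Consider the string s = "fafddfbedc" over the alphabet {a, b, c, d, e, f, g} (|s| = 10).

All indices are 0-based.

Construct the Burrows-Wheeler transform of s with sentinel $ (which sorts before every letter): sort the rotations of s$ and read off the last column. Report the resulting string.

cffdefdb$da

rank  rotation     last
    0  $fafddfbedc  c
    1  afddfbedc$f  f
    2  bedc$fafddf  f
    3  c$fafddfbed  d
    4  dc$fafddfbe  e
    5  ddfbedc$faf  f
    6  dfbedc$fafd  d
    7  edc$fafddfb  b
    8  fafddfbedc$  $
    9  fbedc$fafdd  d
   10  fddfbedc$fa  a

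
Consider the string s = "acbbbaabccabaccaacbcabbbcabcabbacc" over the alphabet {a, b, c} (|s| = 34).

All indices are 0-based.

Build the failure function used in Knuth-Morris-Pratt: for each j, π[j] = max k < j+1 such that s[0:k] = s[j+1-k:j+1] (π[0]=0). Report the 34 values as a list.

[0, 0, 0, 0, 0, 1, 1, 0, 0, 0, 1, 0, 1, 2, 0, 1, 1, 2, 3, 0, 1, 0, 0, 0, 0, 1, 0, 0, 1, 0, 0, 1, 2, 0]

π[0] = 0
j=1 s[j]='c': π[1]=0 (border '')
j=2 s[j]='b': π[2]=0 (border '')
j=3 s[j]='b': π[3]=0 (border '')
j=4 s[j]='b': π[4]=0 (border '')
j=5 s[j]='a': π[5]=1 (border 'a')
j=6 s[j]='a': k: 1→0; π[6]=1 (border 'a')
j=7 s[j]='b': k: 1→0; π[7]=0 (border '')
j=8 s[j]='c': π[8]=0 (border '')
j=9 s[j]='c': π[9]=0 (border '')
j=10 s[j]='a': π[10]=1 (border 'a')
j=11 s[j]='b': k: 1→0; π[11]=0 (border '')
j=12 s[j]='a': π[12]=1 (border 'a')
j=13 s[j]='c': π[13]=2 (border 'ac')
j=14 s[j]='c': k: 2→0; π[14]=0 (border '')
j=15 s[j]='a': π[15]=1 (border 'a')
j=16 s[j]='a': k: 1→0; π[16]=1 (border 'a')
j=17 s[j]='c': π[17]=2 (border 'ac')
j=18 s[j]='b': π[18]=3 (border 'acb')
j=19 s[j]='c': k: 3→0; π[19]=0 (border '')
j=20 s[j]='a': π[20]=1 (border 'a')
j=21 s[j]='b': k: 1→0; π[21]=0 (border '')
j=22 s[j]='b': π[22]=0 (border '')
j=23 s[j]='b': π[23]=0 (border '')
j=24 s[j]='c': π[24]=0 (border '')
j=25 s[j]='a': π[25]=1 (border 'a')
j=26 s[j]='b': k: 1→0; π[26]=0 (border '')
j=27 s[j]='c': π[27]=0 (border '')
j=28 s[j]='a': π[28]=1 (border 'a')
j=29 s[j]='b': k: 1→0; π[29]=0 (border '')
j=30 s[j]='b': π[30]=0 (border '')
j=31 s[j]='a': π[31]=1 (border 'a')
j=32 s[j]='c': π[32]=2 (border 'ac')
j=33 s[j]='c': k: 2→0; π[33]=0 (border '')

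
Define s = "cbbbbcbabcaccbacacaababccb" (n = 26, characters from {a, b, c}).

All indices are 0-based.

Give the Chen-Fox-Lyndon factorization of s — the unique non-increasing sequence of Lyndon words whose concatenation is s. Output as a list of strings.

["c", "bbbbc", "b", "abcaccbacac", "aababccb"]

emit factor 1: 'c' (i=0, period=1)
emit factor 2: 'bbbbc' (i=1, period=5)
emit factor 3: 'b' (i=6, period=1)
emit factor 4: 'abcaccbacac' (i=7, period=11)
emit factor 5: 'aababccb' (i=18, period=8)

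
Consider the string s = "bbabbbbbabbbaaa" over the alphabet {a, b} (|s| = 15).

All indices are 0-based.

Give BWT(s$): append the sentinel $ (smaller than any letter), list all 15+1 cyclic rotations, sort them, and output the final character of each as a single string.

aaabbbbbbbb$abba

rank  rotation          last
    0  $bbabbbbbabbbaaa  a
    1  a$bbabbbbbabbbaa  a
    2  aa$bbabbbbbabbba  a
    3  aaa$bbabbbbbabbb  b
    4  abbbaaa$bbabbbbb  b
    5  abbbbbabbbaaa$bb  b
    6  baaa$bbabbbbbabb  b
    7  babbbaaa$bbabbbb  b
    8  babbbbbabbbaaa$b  b
    9  bbaaa$bbabbbbbab  b
   10  bbabbbaaa$bbabbb  b
   11  bbabbbbbabbbaaa$  $
   12  bbbaaa$bbabbbbba  a
   13  bbbabbbaaa$bbabb  b
   14  bbbbabbbaaa$bbab  b
   15  bbbbbabbbaaa$bba  a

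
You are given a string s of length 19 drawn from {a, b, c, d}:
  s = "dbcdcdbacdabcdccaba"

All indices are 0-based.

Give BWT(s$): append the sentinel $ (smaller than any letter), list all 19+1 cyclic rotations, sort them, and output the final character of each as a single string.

rank  rotation              last
    0  $dbcdcdbacdabcdccaba  a
    1  a$dbcdcdbacdabcdccab  b
    2  aba$dbcdcdbacdabcdcc  c
    3  abcdccaba$dbcdcdbacd  d
    4  acdabcdccaba$dbcdcdb  b
    5  ba$dbcdcdbacdabcdcca  a
    6  bacdabcdccaba$dbcdcd  d
    7  bcdccaba$dbcdcdbacda  a
    8  bcdcdbacdabcdccaba$d  d
    9  caba$dbcdcdbacdabcdc  c
   10  ccaba$dbcdcdbacdabcd  d
   11  cdabcdccaba$dbcdcdba  a
   12  cdbacdabcdccaba$dbcd  d
   13  cdccaba$dbcdcdbacdab  b
   14  cdcdbacdabcdccaba$db  b
   15  dabcdccaba$dbcdcdbac  c
   16  dbacdabcdccaba$dbcdc  c
   17  dbcdcdbacdabcdccaba$  $
   18  dccaba$dbcdcdbacdabc  c
   19  dcdbacdabcdccaba$dbc  c

abcdbadadcdadbbcc$cc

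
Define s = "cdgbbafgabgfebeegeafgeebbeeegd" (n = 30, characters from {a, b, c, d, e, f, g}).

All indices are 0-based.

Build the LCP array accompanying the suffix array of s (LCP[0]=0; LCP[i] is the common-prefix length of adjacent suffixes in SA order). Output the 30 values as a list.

[0, 1, 3, 0, 1, 2, 1, 3, 1, 0, 0, 1, 0, 1, 2, 1, 2, 2, 3, 1, 2, 0, 1, 2, 0, 1, 1, 1, 2, 1]

rank→(start, suffix):
  0 → (8, 'abgfebeegeafgeebbeeegd')
  1 → (5, 'afgabgfebeegeafgeebbeeegd')
  2 → (18, 'afgeebbeeegd')
  3 → (4, 'bafgabgfebeegeafgeebbeeegd')
  4 → (3, 'bbafgabgfebeegeafgeebbeeegd')
  5 → (23, 'bbeeegd')
  6 → (24, 'beeegd')
  7 → (13, 'beegeafgeebbeeegd')
  8 → (9, 'bgfebeegeafgeebbeeegd')
  9 → (0, 'cdgbbafgabgfebeegeafgeebbeeegd')
  10 → (29, 'd')
  11 → (1, 'dgbbafgabgfebeegeafgeebbeeegd')
  12 → (17, 'eafgeebbeeegd')
  13 → (22, 'ebbeeegd')
  14 → (12, 'ebeegeafgeebbeeegd')
  15 → (21, 'eebbeeegd')
  16 → (25, 'eeegd')
  17 → (26, 'eegd')
  18 → (14, 'eegeafgeebbeeegd')
  19 → (27, 'egd')
  20 → (15, 'egeafgeebbeeegd')
  21 → (11, 'febeegeafgeebbeeegd')
  22 → (6, 'fgabgfebeegeafgeebbeeegd')
  23 → (19, 'fgeebbeeegd')
  24 → (7, 'gabgfebeegeafgeebbeeegd')
  25 → (2, 'gbbafgabgfebeegeafgeebbeeegd')
  26 → (28, 'gd')
  27 → (16, 'geafgeebbeeegd')
  28 → (20, 'geebbeeegd')
  29 → (10, 'gfebeegeafgeebbeeegd')

SA = [8, 5, 18, 4, 3, 23, 24, 13, 9, 0, 29, 1, 17, 22, 12, 21, 25, 26, 14, 27, 15, 11, 6, 19, 7, 2, 28, 16, 20, 10]
i: (SA[i-1],SA[i]) lcp shared
  1: (8,5) 1 'a'
  2: (5,18) 3 'afg'
  3: (18,4) 0 ''
  4: (4,3) 1 'b'
  5: (3,23) 2 'bb'
  6: (23,24) 1 'b'
  7: (24,13) 3 'bee'
  8: (13,9) 1 'b'
  9: (9,0) 0 ''
  10: (0,29) 0 ''
  11: (29,1) 1 'd'
  12: (1,17) 0 ''
  13: (17,22) 1 'e'
  14: (22,12) 2 'eb'
  15: (12,21) 1 'e'
  16: (21,25) 2 'ee'
  17: (25,26) 2 'ee'
  18: (26,14) 3 'eeg'
  19: (14,27) 1 'e'
  20: (27,15) 2 'eg'
  21: (15,11) 0 ''
  22: (11,6) 1 'f'
  23: (6,19) 2 'fg'
  24: (19,7) 0 ''
  25: (7,2) 1 'g'
  26: (2,28) 1 'g'
  27: (28,16) 1 'g'
  28: (16,20) 2 'ge'
  29: (20,10) 1 'g'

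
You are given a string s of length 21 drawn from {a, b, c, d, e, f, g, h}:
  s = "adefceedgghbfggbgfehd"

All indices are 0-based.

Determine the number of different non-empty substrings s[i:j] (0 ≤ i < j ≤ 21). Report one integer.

rank→(start, suffix):
  0 → (0, 'adefceedgghbfggbgfehd')
  1 → (11, 'bfggbgfehd')
  2 → (15, 'bgfehd')
  3 → (4, 'ceedgghbfggbgfehd')
  4 → (20, 'd')
  5 → (1, 'defceedgghbfggbgfehd')
  6 → (7, 'dgghbfggbgfehd')
  7 → (6, 'edgghbfggbgfehd')
  8 → (5, 'eedgghbfggbgfehd')
  9 → (2, 'efceedgghbfggbgfehd')
  10 → (18, 'ehd')
  11 → (3, 'fceedgghbfggbgfehd')
  12 → (17, 'fehd')
  13 → (12, 'fggbgfehd')
  14 → (14, 'gbgfehd')
  15 → (16, 'gfehd')
  16 → (13, 'ggbgfehd')
  17 → (8, 'gghbfggbgfehd')
  18 → (9, 'ghbfggbgfehd')
  19 → (10, 'hbfggbgfehd')
  20 → (19, 'hd')

SA = [0, 11, 15, 4, 20, 1, 7, 6, 5, 2, 18, 3, 17, 12, 14, 16, 13, 8, 9, 10, 19]
[i] adj suffixes → lcp
  [1] 0/11 → 0 ('')
  [2] 11/15 → 1 ('b')
  [3] 15/4 → 0 ('')
  [4] 4/20 → 0 ('')
  [5] 20/1 → 1 ('d')
  [6] 1/7 → 1 ('d')
  [7] 7/6 → 0 ('')
  [8] 6/5 → 1 ('e')
  [9] 5/2 → 1 ('e')
  [10] 2/18 → 1 ('e')
  [11] 18/3 → 0 ('')
  [12] 3/17 → 1 ('f')
  [13] 17/12 → 1 ('f')
  [14] 12/14 → 0 ('')
  [15] 14/16 → 1 ('g')
  [16] 16/13 → 1 ('g')
  [17] 13/8 → 2 ('gg')
  [18] 8/9 → 1 ('g')
  [19] 9/10 → 0 ('')
  [20] 10/19 → 1 ('h')

n(n+1)/2 = 21·22/2 = 231
Σ LCP = 0 + 0 + 1 + 0 + 0 + 1 + 1 + 0 + 1 + 1 + 1 + 0 + 1 + 1 + 0 + 1 + 1 + 2 + 1 + 0 + 1 = 14
distinct = 231 − 14 = 217

217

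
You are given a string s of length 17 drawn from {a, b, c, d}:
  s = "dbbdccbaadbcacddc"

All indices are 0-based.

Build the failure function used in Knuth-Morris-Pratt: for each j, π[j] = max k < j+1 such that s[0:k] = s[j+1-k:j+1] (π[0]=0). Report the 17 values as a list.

[0, 0, 0, 1, 0, 0, 0, 0, 0, 1, 2, 0, 0, 0, 1, 1, 0]

π[0] = 0
j=1 s[j]='b': π[1]=0 (border '')
j=2 s[j]='b': π[2]=0 (border '')
j=3 s[j]='d': π[3]=1 (border 'd')
j=4 s[j]='c': k: 1→0; π[4]=0 (border '')
j=5 s[j]='c': π[5]=0 (border '')
j=6 s[j]='b': π[6]=0 (border '')
j=7 s[j]='a': π[7]=0 (border '')
j=8 s[j]='a': π[8]=0 (border '')
j=9 s[j]='d': π[9]=1 (border 'd')
j=10 s[j]='b': π[10]=2 (border 'db')
j=11 s[j]='c': k: 2→0; π[11]=0 (border '')
j=12 s[j]='a': π[12]=0 (border '')
j=13 s[j]='c': π[13]=0 (border '')
j=14 s[j]='d': π[14]=1 (border 'd')
j=15 s[j]='d': k: 1→0; π[15]=1 (border 'd')
j=16 s[j]='c': k: 1→0; π[16]=0 (border '')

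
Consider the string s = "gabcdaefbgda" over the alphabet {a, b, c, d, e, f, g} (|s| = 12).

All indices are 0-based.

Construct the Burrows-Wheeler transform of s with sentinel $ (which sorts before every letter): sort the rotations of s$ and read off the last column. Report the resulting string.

adgdafbgcae$b

rank  rotation       last
    0  $gabcdaefbgda  a
    1  a$gabcdaefbgd  d
    2  abcdaefbgda$g  g
    3  aefbgda$gabcd  d
    4  bcdaefbgda$ga  a
    5  bgda$gabcdaef  f
    6  cdaefbgda$gab  b
    7  da$gabcdaefbg  g
    8  daefbgda$gabc  c
    9  efbgda$gabcda  a
   10  fbgda$gabcdae  e
   11  gabcdaefbgda$  $
   12  gda$gabcdaefb  b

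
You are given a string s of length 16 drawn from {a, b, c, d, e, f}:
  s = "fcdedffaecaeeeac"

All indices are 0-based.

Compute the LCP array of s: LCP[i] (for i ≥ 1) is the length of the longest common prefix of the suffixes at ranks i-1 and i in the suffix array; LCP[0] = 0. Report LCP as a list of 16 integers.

[0, 1, 2, 0, 1, 1, 0, 1, 0, 1, 1, 1, 2, 0, 1, 1]

rank | idx | suffix
   0 |  14 | ac
   1 |   7 | aecaeeeac
   2 |  10 | aeeeac
   3 |  15 | c
   4 |   9 | caeeeac
   5 |   1 | cdedffaecaeeeac
   6 |   2 | dedffaecaeeeac
   7 |   4 | dffaecaeeeac
   8 |  13 | eac
   9 |   8 | ecaeeeac
  10 |   3 | edffaecaeeeac
  11 |  12 | eeac
  12 |  11 | eeeac
  13 |   6 | faecaeeeac
  14 |   0 | fcdedffaecaeeeac
  15 |   5 | ffaecaeeeac

SA = [14, 7, 10, 15, 9, 1, 2, 4, 13, 8, 3, 12, 11, 6, 0, 5]
i: (SA[i-1],SA[i]) lcp shared
  1: (14,7) 1 'a'
  2: (7,10) 2 'ae'
  3: (10,15) 0 ''
  4: (15,9) 1 'c'
  5: (9,1) 1 'c'
  6: (1,2) 0 ''
  7: (2,4) 1 'd'
  8: (4,13) 0 ''
  9: (13,8) 1 'e'
  10: (8,3) 1 'e'
  11: (3,12) 1 'e'
  12: (12,11) 2 'ee'
  13: (11,6) 0 ''
  14: (6,0) 1 'f'
  15: (0,5) 1 'f'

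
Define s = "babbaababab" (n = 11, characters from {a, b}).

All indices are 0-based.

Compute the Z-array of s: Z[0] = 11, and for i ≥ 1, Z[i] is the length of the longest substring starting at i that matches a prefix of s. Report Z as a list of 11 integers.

Z[0]=11
i=1: i≥r, start 0; Z[1]=0
i=2: i≥r, start 0; Z[2]=1 grow→box=[2,3)
i=3: i≥r, start 0; Z[3]=2 grow→box=[3,5)
i=4: min(r-i=1, Z[1]=0)=0; Z[4]=0
i=5: i≥r, start 0; Z[5]=0
i=6: i≥r, start 0; Z[6]=3 grow→box=[6,9)
i=7: min(r-i=2, Z[1]=0)=0; Z[7]=0
i=8: min(r-i=1, Z[2]=1)=1; Z[8]=3 grow→box=[8,11)
i=9: min(r-i=2, Z[1]=0)=0; Z[9]=0
i=10: min(r-i=1, Z[2]=1)=1; Z[10]=1

[11, 0, 1, 2, 0, 0, 3, 0, 3, 0, 1]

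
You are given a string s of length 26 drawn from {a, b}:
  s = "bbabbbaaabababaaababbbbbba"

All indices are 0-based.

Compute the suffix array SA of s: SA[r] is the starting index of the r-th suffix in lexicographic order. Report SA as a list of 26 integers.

rank | idx | suffix
   0 |  25 | a
   1 |   6 | aaabababaaababbbbbba
   2 |  14 | aaababbbbbba
   3 |   7 | aabababaaababbbbbba
   4 |  15 | aababbbbbba
   5 |  12 | abaaababbbbbba
   6 |  10 | ababaaababbbbbba
   7 |   8 | abababaaababbbbbba
   8 |  16 | ababbbbbba
   9 |   2 | abbbaaabababaaababbbbbba
  10 |  18 | abbbbbba
  11 |  24 | ba
  12 |   5 | baaabababaaababbbbbba
  13 |  13 | baaababbbbbba
  14 |  11 | babaaababbbbbba
  15 |   9 | bababaaababbbbbba
  16 |   1 | babbbaaabababaaababbbbbba
  17 |  17 | babbbbbba
  18 |  23 | bba
  19 |   4 | bbaaabababaaababbbbbba
  20 |   0 | bbabbbaaabababaaababbbbbba
  21 |  22 | bbba
  22 |   3 | bbbaaabababaaababbbbbba
  23 |  21 | bbbba
  24 |  20 | bbbbba
  25 |  19 | bbbbbba

[25, 6, 14, 7, 15, 12, 10, 8, 16, 2, 18, 24, 5, 13, 11, 9, 1, 17, 23, 4, 0, 22, 3, 21, 20, 19]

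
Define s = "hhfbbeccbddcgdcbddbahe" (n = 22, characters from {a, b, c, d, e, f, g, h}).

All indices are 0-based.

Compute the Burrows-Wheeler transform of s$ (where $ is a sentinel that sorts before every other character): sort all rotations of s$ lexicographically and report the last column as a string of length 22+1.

ebdfccbdceddgdbbhbhcah$

rank  rotation                 last
    0  $hhfbbeccbddcgdcbddbahe  e
    1  ahe$hhfbbeccbddcgdcbddb  b
    2  bahe$hhfbbeccbddcgdcbdd  d
    3  bbeccbddcgdcbddbahe$hhf  f
    4  bddbahe$hhfbbeccbddcgdc  c
    5  bddcgdcbddbahe$hhfbbecc  c
    6  beccbddcgdcbddbahe$hhfb  b
    7  cbddbahe$hhfbbeccbddcgd  d
    8  cbddcgdcbddbahe$hhfbbec  c
    9  ccbddcgdcbddbahe$hhfbbe  e
   10  cgdcbddbahe$hhfbbeccbdd  d
   11  dbahe$hhfbbeccbddcgdcbd  d
   12  dcbddbahe$hhfbbeccbddcg  g
   13  dcgdcbddbahe$hhfbbeccbd  d
   14  ddbahe$hhfbbeccbddcgdcb  b
   15  ddcgdcbddbahe$hhfbbeccb  b
   16  e$hhfbbeccbddcgdcbddbah  h
   17  eccbddcgdcbddbahe$hhfbb  b
   18  fbbeccbddcgdcbddbahe$hh  h
   19  gdcbddbahe$hhfbbeccbddc  c
   20  he$hhfbbeccbddcgdcbddba  a
   21  hfbbeccbddcgdcbddbahe$h  h
   22  hhfbbeccbddcgdcbddbahe$  $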